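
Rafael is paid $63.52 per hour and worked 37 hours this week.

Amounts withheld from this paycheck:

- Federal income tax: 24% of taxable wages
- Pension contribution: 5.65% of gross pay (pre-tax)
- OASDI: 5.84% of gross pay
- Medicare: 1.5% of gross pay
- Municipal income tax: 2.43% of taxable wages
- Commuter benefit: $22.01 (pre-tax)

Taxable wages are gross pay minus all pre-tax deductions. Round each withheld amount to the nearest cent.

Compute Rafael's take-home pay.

$1442.68

Gross pay: 37 × $63.52 = $2350.24
Pension contribution: $2350.24 × 0.0565 = $132.79
Commuter benefit: $22.01
Pre-tax total = $132.79 + $22.01 = $154.80
Taxable wages = $2350.24 − $154.80 = $2195.44
Municipal income tax: $2195.44 × 0.0243 = $53.35
Federal income tax: $2195.44 × 0.24 = $526.91
Medicare: $2350.24 × 0.015 = $35.25
OASDI: $2350.24 × 0.0584 = $137.25
Total deductions = $132.79 + $22.01 + $53.35 + $526.91 + $35.25 + $137.25 = $907.56
Net pay = $2350.24 − $907.56 = $1442.68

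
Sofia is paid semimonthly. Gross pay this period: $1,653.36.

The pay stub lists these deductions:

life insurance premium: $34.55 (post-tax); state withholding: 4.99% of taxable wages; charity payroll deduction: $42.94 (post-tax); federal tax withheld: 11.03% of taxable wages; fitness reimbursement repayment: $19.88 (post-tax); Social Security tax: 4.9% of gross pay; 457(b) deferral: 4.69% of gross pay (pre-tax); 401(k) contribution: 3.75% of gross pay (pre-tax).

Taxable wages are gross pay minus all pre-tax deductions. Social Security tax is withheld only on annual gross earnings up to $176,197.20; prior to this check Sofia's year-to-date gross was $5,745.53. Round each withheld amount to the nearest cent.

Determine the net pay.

$1,092.93

401(k) contribution: $1,653.36 × 0.0375 = $62.00
457(b) deferral: $1,653.36 × 0.0469 = $77.54
Pre-tax total = $62.00 + $77.54 = $139.54
Taxable wages = $1,653.36 − $139.54 = $1,513.82
State withholding: $1,513.82 × 0.0499 = $75.54
Federal tax withheld: $1,513.82 × 0.1103 = $166.97
Social Security tax: cap not yet reached, full $1,653.36 is subject → $1,653.36 × 0.049 = $81.01
Charity payroll deduction: $42.94
Fitness reimbursement repayment: $19.88
Life insurance premium: $34.55
Total deductions = $62.00 + $77.54 + $75.54 + $166.97 + $81.01 + $42.94 + $19.88 + $34.55 = $560.43
Net pay = $1,653.36 − $560.43 = $1,092.93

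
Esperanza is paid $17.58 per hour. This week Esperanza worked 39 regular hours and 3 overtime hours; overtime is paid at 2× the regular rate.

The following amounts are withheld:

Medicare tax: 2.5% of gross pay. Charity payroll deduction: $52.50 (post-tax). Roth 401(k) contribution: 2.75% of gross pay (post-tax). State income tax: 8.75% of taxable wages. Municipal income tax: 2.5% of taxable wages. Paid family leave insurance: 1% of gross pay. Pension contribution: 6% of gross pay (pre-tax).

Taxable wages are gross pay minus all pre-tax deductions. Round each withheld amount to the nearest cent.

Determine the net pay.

$558.02

Regular pay: 39 × $17.58 = $685.62
Overtime pay: 3 × $17.58 × 2 = $105.48
Gross pay = $685.62 + $105.48 = $791.10
Pension contribution: $791.10 × 0.06 = $47.47
Taxable wages = $791.10 − $47.47 = $743.63
Municipal income tax: $743.63 × 0.025 = $18.59
State income tax: $743.63 × 0.0875 = $65.07
Medicare tax: $791.10 × 0.025 = $19.78
Paid family leave insurance: $791.10 × 0.01 = $7.91
Roth 401(k) contribution: $791.10 × 0.0275 = $21.76
Charity payroll deduction: $52.50
Total deductions = $47.47 + $18.59 + $65.07 + $19.78 + $7.91 + $21.76 + $52.50 = $233.08
Net pay = $791.10 − $233.08 = $558.02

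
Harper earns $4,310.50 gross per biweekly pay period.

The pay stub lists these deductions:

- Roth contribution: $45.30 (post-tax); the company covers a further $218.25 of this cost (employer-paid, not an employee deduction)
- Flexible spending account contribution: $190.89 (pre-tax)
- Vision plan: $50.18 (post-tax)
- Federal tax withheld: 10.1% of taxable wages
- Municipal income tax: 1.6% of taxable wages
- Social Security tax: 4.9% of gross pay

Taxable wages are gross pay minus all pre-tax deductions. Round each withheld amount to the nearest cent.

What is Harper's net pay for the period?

$3,330.93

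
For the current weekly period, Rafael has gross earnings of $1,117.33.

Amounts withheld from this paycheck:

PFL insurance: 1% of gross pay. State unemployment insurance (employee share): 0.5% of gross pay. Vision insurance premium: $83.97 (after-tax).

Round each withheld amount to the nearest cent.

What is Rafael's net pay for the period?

PFL insurance: $1,117.33 × 0.01 = $11.17
State unemployment insurance (employee share): $1,117.33 × 0.005 = $5.59
Vision insurance premium: $83.97
Total deductions = $11.17 + $5.59 + $83.97 = $100.73
Net pay = $1,117.33 − $100.73 = $1,016.60

$1,016.60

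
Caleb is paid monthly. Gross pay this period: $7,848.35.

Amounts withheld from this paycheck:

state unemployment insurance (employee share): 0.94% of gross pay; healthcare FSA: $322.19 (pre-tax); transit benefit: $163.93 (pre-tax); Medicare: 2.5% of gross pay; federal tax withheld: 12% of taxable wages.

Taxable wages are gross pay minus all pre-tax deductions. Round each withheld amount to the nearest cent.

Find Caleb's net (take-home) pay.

$6,208.78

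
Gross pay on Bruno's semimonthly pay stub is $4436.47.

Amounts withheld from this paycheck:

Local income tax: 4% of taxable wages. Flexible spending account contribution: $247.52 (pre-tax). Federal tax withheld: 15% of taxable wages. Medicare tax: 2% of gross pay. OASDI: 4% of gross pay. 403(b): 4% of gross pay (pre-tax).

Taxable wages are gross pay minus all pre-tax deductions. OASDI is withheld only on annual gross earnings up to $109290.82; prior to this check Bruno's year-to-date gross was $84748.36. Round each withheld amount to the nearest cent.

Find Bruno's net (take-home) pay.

$2983.12

403(b): $4436.47 × 0.04 = $177.46
Flexible spending account contribution: $247.52
Pre-tax total = $177.46 + $247.52 = $424.98
Taxable wages = $4436.47 − $424.98 = $4011.49
Local income tax: $4011.49 × 0.04 = $160.46
Federal tax withheld: $4011.49 × 0.15 = $601.72
Medicare tax: $4436.47 × 0.02 = $88.73
OASDI: cap not yet reached, full $4436.47 is subject → $4436.47 × 0.04 = $177.46
Total deductions = $177.46 + $247.52 + $160.46 + $601.72 + $88.73 + $177.46 = $1453.35
Net pay = $4436.47 − $1453.35 = $2983.12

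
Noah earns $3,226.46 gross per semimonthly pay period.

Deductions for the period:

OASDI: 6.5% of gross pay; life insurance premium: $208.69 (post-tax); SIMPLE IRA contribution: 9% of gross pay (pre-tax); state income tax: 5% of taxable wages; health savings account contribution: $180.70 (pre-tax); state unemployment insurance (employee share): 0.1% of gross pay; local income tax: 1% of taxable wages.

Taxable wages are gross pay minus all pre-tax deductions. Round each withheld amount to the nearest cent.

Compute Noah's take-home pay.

$2,168.42

SIMPLE IRA contribution: $3,226.46 × 0.09 = $290.38
Health savings account contribution: $180.70
Pre-tax total = $290.38 + $180.70 = $471.08
Taxable wages = $3,226.46 − $471.08 = $2,755.38
Local income tax: $2,755.38 × 0.01 = $27.55
State income tax: $2,755.38 × 0.05 = $137.77
State unemployment insurance (employee share): $3,226.46 × 0.001 = $3.23
OASDI: $3,226.46 × 0.065 = $209.72
Life insurance premium: $208.69
Total deductions = $290.38 + $180.70 + $27.55 + $137.77 + $3.23 + $209.72 + $208.69 = $1,058.04
Net pay = $3,226.46 − $1,058.04 = $2,168.42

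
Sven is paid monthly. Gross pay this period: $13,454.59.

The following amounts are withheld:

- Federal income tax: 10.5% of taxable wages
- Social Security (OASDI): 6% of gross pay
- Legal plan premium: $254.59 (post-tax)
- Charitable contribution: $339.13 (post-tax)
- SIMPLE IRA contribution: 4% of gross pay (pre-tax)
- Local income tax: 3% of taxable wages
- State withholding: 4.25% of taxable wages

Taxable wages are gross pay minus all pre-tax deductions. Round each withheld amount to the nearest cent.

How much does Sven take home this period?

$9,222.75

SIMPLE IRA contribution: $13,454.59 × 0.04 = $538.18
Taxable wages = $13,454.59 − $538.18 = $12,916.41
State withholding: $12,916.41 × 0.0425 = $548.95
Local income tax: $12,916.41 × 0.03 = $387.49
Federal income tax: $12,916.41 × 0.105 = $1,356.22
Social Security (OASDI): $13,454.59 × 0.06 = $807.28
Charitable contribution: $339.13
Legal plan premium: $254.59
Total deductions = $538.18 + $548.95 + $387.49 + $1,356.22 + $807.28 + $339.13 + $254.59 = $4,231.84
Net pay = $13,454.59 − $4,231.84 = $9,222.75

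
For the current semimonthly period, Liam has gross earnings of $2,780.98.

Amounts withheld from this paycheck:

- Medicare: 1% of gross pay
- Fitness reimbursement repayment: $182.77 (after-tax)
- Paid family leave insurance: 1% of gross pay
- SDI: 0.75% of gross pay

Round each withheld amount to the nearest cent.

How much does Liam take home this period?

$2,521.73

Paid family leave insurance: $2,780.98 × 0.01 = $27.81
Medicare: $2,780.98 × 0.01 = $27.81
SDI: $2,780.98 × 0.0075 = $20.86
Fitness reimbursement repayment: $182.77
Total deductions = $27.81 + $27.81 + $20.86 + $182.77 = $259.25
Net pay = $2,780.98 − $259.25 = $2,521.73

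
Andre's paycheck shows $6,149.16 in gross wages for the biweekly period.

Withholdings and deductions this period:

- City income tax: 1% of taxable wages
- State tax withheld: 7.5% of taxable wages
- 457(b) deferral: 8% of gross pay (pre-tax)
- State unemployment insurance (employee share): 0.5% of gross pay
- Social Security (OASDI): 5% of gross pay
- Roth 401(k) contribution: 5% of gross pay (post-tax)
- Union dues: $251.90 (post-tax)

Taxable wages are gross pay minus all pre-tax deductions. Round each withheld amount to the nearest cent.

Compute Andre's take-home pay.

457(b) deferral: $6,149.16 × 0.08 = $491.93
Taxable wages = $6,149.16 − $491.93 = $5,657.23
City income tax: $5,657.23 × 0.01 = $56.57
State tax withheld: $5,657.23 × 0.075 = $424.29
Social Security (OASDI): $6,149.16 × 0.05 = $307.46
State unemployment insurance (employee share): $6,149.16 × 0.005 = $30.75
Union dues: $251.90
Roth 401(k) contribution: $6,149.16 × 0.05 = $307.46
Total deductions = $491.93 + $56.57 + $424.29 + $307.46 + $30.75 + $251.90 + $307.46 = $1,870.36
Net pay = $6,149.16 − $1,870.36 = $4,278.80

$4,278.80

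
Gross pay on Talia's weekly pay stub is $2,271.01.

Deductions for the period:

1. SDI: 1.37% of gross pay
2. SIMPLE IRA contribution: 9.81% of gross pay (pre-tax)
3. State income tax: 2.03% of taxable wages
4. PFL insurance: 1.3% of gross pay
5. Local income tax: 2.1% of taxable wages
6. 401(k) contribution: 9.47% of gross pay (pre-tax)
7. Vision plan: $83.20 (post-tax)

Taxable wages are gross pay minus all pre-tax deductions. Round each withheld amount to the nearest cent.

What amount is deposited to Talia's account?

401(k) contribution: $2,271.01 × 0.0947 = $215.06
SIMPLE IRA contribution: $2,271.01 × 0.0981 = $222.79
Pre-tax total = $215.06 + $222.79 = $437.85
Taxable wages = $2,271.01 − $437.85 = $1,833.16
Local income tax: $1,833.16 × 0.021 = $38.50
State income tax: $1,833.16 × 0.0203 = $37.21
SDI: $2,271.01 × 0.0137 = $31.11
PFL insurance: $2,271.01 × 0.013 = $29.52
Vision plan: $83.20
Total deductions = $215.06 + $222.79 + $38.50 + $37.21 + $31.11 + $29.52 + $83.20 = $657.39
Net pay = $2,271.01 − $657.39 = $1,613.62

$1,613.62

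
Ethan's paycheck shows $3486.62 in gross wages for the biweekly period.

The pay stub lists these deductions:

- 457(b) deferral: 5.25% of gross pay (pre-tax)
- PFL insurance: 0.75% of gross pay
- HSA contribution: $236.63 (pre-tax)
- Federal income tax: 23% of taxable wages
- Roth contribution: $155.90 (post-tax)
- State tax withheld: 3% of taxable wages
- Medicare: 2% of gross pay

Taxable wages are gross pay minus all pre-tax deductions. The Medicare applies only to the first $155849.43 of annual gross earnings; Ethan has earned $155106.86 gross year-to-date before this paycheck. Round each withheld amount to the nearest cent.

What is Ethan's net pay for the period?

$2072.63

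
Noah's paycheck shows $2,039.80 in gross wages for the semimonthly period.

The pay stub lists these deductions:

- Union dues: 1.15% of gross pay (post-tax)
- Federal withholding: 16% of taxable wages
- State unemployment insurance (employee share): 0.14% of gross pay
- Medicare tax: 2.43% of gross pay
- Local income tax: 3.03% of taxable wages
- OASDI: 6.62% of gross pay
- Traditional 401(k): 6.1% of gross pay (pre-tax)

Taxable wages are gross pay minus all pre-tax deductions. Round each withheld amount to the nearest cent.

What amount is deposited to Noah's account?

Traditional 401(k): $2,039.80 × 0.061 = $124.43
Taxable wages = $2,039.80 − $124.43 = $1,915.37
Local income tax: $1,915.37 × 0.0303 = $58.04
Federal withholding: $1,915.37 × 0.16 = $306.46
State unemployment insurance (employee share): $2,039.80 × 0.0014 = $2.86
OASDI: $2,039.80 × 0.0662 = $135.03
Medicare tax: $2,039.80 × 0.0243 = $49.57
Union dues: $2,039.80 × 0.0115 = $23.46
Total deductions = $124.43 + $58.04 + $306.46 + $2.86 + $135.03 + $49.57 + $23.46 = $699.85
Net pay = $2,039.80 − $699.85 = $1,339.95

$1,339.95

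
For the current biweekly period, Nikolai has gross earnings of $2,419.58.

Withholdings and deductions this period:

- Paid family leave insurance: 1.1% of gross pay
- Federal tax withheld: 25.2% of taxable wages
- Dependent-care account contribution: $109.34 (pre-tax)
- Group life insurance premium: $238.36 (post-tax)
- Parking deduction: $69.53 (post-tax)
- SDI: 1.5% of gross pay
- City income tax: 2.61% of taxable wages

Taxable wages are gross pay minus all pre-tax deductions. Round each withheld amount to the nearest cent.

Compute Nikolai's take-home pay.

$1,296.96

Dependent-care account contribution: $109.34
Taxable wages = $2,419.58 − $109.34 = $2,310.24
City income tax: $2,310.24 × 0.0261 = $60.30
Federal tax withheld: $2,310.24 × 0.252 = $582.18
SDI: $2,419.58 × 0.015 = $36.29
Paid family leave insurance: $2,419.58 × 0.011 = $26.62
Group life insurance premium: $238.36
Parking deduction: $69.53
Total deductions = $109.34 + $60.30 + $582.18 + $36.29 + $26.62 + $238.36 + $69.53 = $1,122.62
Net pay = $2,419.58 − $1,122.62 = $1,296.96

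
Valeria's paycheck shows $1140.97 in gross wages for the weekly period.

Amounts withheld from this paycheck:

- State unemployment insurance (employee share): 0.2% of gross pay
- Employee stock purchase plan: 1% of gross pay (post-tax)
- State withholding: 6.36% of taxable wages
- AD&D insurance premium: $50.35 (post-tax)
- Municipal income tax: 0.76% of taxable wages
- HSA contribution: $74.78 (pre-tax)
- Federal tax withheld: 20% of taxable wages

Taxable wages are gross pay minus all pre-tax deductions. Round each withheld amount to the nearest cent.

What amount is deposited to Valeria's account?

$713.00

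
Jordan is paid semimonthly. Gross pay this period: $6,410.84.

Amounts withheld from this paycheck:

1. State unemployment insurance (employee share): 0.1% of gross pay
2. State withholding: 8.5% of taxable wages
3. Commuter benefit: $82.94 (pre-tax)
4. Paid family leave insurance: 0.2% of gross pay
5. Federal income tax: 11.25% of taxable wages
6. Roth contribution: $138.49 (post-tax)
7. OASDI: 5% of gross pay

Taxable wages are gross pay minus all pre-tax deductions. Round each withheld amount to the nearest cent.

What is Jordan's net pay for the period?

Commuter benefit: $82.94
Taxable wages = $6,410.84 − $82.94 = $6,327.90
State withholding: $6,327.90 × 0.085 = $537.87
Federal income tax: $6,327.90 × 0.1125 = $711.89
OASDI: $6,410.84 × 0.05 = $320.54
State unemployment insurance (employee share): $6,410.84 × 0.001 = $6.41
Paid family leave insurance: $6,410.84 × 0.002 = $12.82
Roth contribution: $138.49
Total deductions = $82.94 + $537.87 + $711.89 + $320.54 + $6.41 + $12.82 + $138.49 = $1,810.96
Net pay = $6,410.84 − $1,810.96 = $4,599.88

$4,599.88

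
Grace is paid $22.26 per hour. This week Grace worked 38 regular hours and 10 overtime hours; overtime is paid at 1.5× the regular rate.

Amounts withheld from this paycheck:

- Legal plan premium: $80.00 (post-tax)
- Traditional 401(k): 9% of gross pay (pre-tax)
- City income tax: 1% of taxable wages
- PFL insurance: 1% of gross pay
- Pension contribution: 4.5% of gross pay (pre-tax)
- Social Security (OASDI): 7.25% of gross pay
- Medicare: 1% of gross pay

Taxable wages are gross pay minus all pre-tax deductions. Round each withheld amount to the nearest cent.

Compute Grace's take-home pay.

Regular pay: 38 × $22.26 = $845.88
Overtime pay: 10 × $22.26 × 1.5 = $333.90
Gross pay = $845.88 + $333.90 = $1,179.78
Traditional 401(k): $1,179.78 × 0.09 = $106.18
Pension contribution: $1,179.78 × 0.045 = $53.09
Pre-tax total = $106.18 + $53.09 = $159.27
Taxable wages = $1,179.78 − $159.27 = $1,020.51
City income tax: $1,020.51 × 0.01 = $10.21
Social Security (OASDI): $1,179.78 × 0.0725 = $85.53
PFL insurance: $1,179.78 × 0.01 = $11.80
Medicare: $1,179.78 × 0.01 = $11.80
Legal plan premium: $80.00
Total deductions = $106.18 + $53.09 + $10.21 + $85.53 + $11.80 + $11.80 + $80.00 = $358.61
Net pay = $1,179.78 − $358.61 = $821.17

$821.17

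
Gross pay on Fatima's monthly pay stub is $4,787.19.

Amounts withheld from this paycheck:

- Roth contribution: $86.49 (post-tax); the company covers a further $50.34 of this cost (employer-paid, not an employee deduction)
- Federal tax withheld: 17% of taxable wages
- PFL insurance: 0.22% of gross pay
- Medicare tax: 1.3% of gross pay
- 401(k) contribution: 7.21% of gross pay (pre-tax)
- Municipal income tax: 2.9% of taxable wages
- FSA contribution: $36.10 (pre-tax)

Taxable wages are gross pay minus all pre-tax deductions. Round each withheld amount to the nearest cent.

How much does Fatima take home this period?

FSA contribution: $36.10
401(k) contribution: $4,787.19 × 0.0721 = $345.16
Pre-tax total = $36.10 + $345.16 = $381.26
Taxable wages = $4,787.19 − $381.26 = $4,405.93
Federal tax withheld: $4,405.93 × 0.17 = $749.01
Municipal income tax: $4,405.93 × 0.029 = $127.77
PFL insurance: $4,787.19 × 0.0022 = $10.53
Medicare tax: $4,787.19 × 0.013 = $62.23
Roth contribution: $86.49
(Employer's $50.34 toward Roth contribution is not withheld from the employee.)
Total deductions = $36.10 + $345.16 + $749.01 + $127.77 + $10.53 + $62.23 + $86.49 = $1,417.29
Net pay = $4,787.19 − $1,417.29 = $3,369.90

$3,369.90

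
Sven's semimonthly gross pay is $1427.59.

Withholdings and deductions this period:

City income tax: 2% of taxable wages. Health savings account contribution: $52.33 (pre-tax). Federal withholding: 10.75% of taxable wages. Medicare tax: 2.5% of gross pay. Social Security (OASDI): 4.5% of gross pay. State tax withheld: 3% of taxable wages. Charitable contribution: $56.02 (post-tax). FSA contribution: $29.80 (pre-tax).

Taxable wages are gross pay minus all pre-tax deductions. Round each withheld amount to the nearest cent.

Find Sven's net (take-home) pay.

FSA contribution: $29.80
Health savings account contribution: $52.33
Pre-tax total = $29.80 + $52.33 = $82.13
Taxable wages = $1427.59 − $82.13 = $1345.46
City income tax: $1345.46 × 0.02 = $26.91
Federal withholding: $1345.46 × 0.1075 = $144.64
State tax withheld: $1345.46 × 0.03 = $40.36
Social Security (OASDI): $1427.59 × 0.045 = $64.24
Medicare tax: $1427.59 × 0.025 = $35.69
Charitable contribution: $56.02
Total deductions = $29.80 + $52.33 + $26.91 + $144.64 + $40.36 + $64.24 + $35.69 + $56.02 = $449.99
Net pay = $1427.59 − $449.99 = $977.60

$977.60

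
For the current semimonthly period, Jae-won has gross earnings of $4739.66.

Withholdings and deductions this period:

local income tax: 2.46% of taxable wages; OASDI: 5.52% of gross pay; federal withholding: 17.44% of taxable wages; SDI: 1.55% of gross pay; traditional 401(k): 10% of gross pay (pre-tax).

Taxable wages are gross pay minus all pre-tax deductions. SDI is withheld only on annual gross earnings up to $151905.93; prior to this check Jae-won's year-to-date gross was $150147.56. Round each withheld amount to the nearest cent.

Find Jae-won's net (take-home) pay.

$3127.93

Traditional 401(k): $4739.66 × 0.1 = $473.97
Taxable wages = $4739.66 − $473.97 = $4265.69
Federal withholding: $4265.69 × 0.1744 = $743.94
Local income tax: $4265.69 × 0.0246 = $104.94
SDI: only $151905.93 − $150147.56 = $1758.37 of this check is subject → $1758.37 × 0.0155 = $27.25
OASDI: $4739.66 × 0.0552 = $261.63
Total deductions = $473.97 + $743.94 + $104.94 + $27.25 + $261.63 = $1611.73
Net pay = $4739.66 − $1611.73 = $3127.93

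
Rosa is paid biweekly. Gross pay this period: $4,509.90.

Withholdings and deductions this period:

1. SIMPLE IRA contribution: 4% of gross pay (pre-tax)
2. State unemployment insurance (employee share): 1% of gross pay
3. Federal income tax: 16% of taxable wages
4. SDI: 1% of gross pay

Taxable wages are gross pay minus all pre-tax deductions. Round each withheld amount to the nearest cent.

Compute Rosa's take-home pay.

$3,546.58

SIMPLE IRA contribution: $4,509.90 × 0.04 = $180.40
Taxable wages = $4,509.90 − $180.40 = $4,329.50
Federal income tax: $4,329.50 × 0.16 = $692.72
State unemployment insurance (employee share): $4,509.90 × 0.01 = $45.10
SDI: $4,509.90 × 0.01 = $45.10
Total deductions = $180.40 + $692.72 + $45.10 + $45.10 = $963.32
Net pay = $4,509.90 − $963.32 = $3,546.58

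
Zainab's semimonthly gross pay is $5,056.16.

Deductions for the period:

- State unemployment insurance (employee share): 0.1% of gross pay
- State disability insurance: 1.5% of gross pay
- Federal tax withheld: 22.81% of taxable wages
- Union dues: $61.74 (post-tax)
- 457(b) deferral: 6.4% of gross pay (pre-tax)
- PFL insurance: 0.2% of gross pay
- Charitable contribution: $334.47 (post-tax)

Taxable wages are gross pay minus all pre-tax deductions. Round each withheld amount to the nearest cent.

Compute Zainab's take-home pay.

$3,165.85

457(b) deferral: $5,056.16 × 0.064 = $323.59
Taxable wages = $5,056.16 − $323.59 = $4,732.57
Federal tax withheld: $4,732.57 × 0.2281 = $1,079.50
State unemployment insurance (employee share): $5,056.16 × 0.001 = $5.06
PFL insurance: $5,056.16 × 0.002 = $10.11
State disability insurance: $5,056.16 × 0.015 = $75.84
Union dues: $61.74
Charitable contribution: $334.47
Total deductions = $323.59 + $1,079.50 + $5.06 + $10.11 + $75.84 + $61.74 + $334.47 = $1,890.31
Net pay = $5,056.16 − $1,890.31 = $3,165.85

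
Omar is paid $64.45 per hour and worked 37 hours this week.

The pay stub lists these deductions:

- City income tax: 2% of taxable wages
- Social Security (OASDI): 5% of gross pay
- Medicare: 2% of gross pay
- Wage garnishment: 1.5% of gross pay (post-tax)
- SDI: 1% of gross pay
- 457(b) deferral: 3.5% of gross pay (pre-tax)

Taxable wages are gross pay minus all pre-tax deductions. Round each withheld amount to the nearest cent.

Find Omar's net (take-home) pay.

Gross pay: 37 × $64.45 = $2384.65
457(b) deferral: $2384.65 × 0.035 = $83.46
Taxable wages = $2384.65 − $83.46 = $2301.19
City income tax: $2301.19 × 0.02 = $46.02
Social Security (OASDI): $2384.65 × 0.05 = $119.23
SDI: $2384.65 × 0.01 = $23.85
Medicare: $2384.65 × 0.02 = $47.69
Wage garnishment: $2384.65 × 0.015 = $35.77
Total deductions = $83.46 + $46.02 + $119.23 + $23.85 + $47.69 + $35.77 = $356.02
Net pay = $2384.65 − $356.02 = $2028.63

$2028.63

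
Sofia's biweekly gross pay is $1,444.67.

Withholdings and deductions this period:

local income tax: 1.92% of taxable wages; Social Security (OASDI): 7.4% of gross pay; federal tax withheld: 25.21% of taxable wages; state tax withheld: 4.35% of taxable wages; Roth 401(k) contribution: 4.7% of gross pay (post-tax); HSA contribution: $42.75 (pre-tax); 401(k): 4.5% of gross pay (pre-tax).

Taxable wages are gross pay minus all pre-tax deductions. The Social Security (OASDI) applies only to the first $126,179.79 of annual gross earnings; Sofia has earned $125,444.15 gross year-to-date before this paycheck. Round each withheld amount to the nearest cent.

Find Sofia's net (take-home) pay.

HSA contribution: $42.75
401(k): $1,444.67 × 0.045 = $65.01
Pre-tax total = $42.75 + $65.01 = $107.76
Taxable wages = $1,444.67 − $107.76 = $1,336.91
Federal tax withheld: $1,336.91 × 0.2521 = $337.04
Local income tax: $1,336.91 × 0.0192 = $25.67
State tax withheld: $1,336.91 × 0.0435 = $58.16
Social Security (OASDI): only $126,179.79 − $125,444.15 = $735.64 of this check is subject → $735.64 × 0.074 = $54.44
Roth 401(k) contribution: $1,444.67 × 0.047 = $67.90
Total deductions = $42.75 + $65.01 + $337.04 + $25.67 + $58.16 + $54.44 + $67.90 = $650.97
Net pay = $1,444.67 − $650.97 = $793.70

$793.70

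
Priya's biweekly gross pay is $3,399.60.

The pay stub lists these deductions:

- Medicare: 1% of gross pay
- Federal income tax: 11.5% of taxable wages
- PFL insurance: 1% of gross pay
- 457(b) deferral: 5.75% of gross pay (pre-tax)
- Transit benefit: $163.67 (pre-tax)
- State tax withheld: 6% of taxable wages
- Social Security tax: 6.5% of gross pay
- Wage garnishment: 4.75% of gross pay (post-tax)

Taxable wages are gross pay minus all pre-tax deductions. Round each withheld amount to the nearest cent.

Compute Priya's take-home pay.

$2,057.92

457(b) deferral: $3,399.60 × 0.0575 = $195.48
Transit benefit: $163.67
Pre-tax total = $195.48 + $163.67 = $359.15
Taxable wages = $3,399.60 − $359.15 = $3,040.45
State tax withheld: $3,040.45 × 0.06 = $182.43
Federal income tax: $3,040.45 × 0.115 = $349.65
Medicare: $3,399.60 × 0.01 = $34.00
Social Security tax: $3,399.60 × 0.065 = $220.97
PFL insurance: $3,399.60 × 0.01 = $34.00
Wage garnishment: $3,399.60 × 0.0475 = $161.48
Total deductions = $195.48 + $163.67 + $182.43 + $349.65 + $34.00 + $220.97 + $34.00 + $161.48 = $1,341.68
Net pay = $3,399.60 − $1,341.68 = $2,057.92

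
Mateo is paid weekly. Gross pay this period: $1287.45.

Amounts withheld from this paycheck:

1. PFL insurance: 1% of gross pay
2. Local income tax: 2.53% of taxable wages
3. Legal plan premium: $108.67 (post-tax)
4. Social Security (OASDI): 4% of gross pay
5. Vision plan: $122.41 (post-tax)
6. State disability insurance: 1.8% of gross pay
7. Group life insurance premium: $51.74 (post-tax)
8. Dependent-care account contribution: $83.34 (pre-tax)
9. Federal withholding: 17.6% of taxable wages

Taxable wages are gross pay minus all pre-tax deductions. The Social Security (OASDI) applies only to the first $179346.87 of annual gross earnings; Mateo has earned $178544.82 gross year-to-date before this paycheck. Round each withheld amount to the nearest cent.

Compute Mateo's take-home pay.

Dependent-care account contribution: $83.34
Taxable wages = $1287.45 − $83.34 = $1204.11
Local income tax: $1204.11 × 0.0253 = $30.46
Federal withholding: $1204.11 × 0.176 = $211.92
Social Security (OASDI): only $179346.87 − $178544.82 = $802.05 of this check is subject → $802.05 × 0.04 = $32.08
State disability insurance: $1287.45 × 0.018 = $23.17
PFL insurance: $1287.45 × 0.01 = $12.87
Group life insurance premium: $51.74
Legal plan premium: $108.67
Vision plan: $122.41
Total deductions = $83.34 + $30.46 + $211.92 + $32.08 + $23.17 + $12.87 + $51.74 + $108.67 + $122.41 = $676.66
Net pay = $1287.45 − $676.66 = $610.79

$610.79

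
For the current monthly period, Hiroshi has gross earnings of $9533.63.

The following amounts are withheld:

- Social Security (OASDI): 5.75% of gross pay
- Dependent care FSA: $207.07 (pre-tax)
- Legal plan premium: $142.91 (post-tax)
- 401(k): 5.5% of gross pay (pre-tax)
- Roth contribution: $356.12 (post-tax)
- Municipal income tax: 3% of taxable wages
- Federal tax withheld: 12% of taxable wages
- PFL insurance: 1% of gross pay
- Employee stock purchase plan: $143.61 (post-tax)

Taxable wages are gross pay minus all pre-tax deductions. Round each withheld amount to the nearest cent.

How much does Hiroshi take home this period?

$6195.71

401(k): $9533.63 × 0.055 = $524.35
Dependent care FSA: $207.07
Pre-tax total = $524.35 + $207.07 = $731.42
Taxable wages = $9533.63 − $731.42 = $8802.21
Federal tax withheld: $8802.21 × 0.12 = $1056.27
Municipal income tax: $8802.21 × 0.03 = $264.07
Social Security (OASDI): $9533.63 × 0.0575 = $548.18
PFL insurance: $9533.63 × 0.01 = $95.34
Roth contribution: $356.12
Legal plan premium: $142.91
Employee stock purchase plan: $143.61
Total deductions = $524.35 + $207.07 + $1056.27 + $264.07 + $548.18 + $95.34 + $356.12 + $142.91 + $143.61 = $3337.92
Net pay = $9533.63 − $3337.92 = $6195.71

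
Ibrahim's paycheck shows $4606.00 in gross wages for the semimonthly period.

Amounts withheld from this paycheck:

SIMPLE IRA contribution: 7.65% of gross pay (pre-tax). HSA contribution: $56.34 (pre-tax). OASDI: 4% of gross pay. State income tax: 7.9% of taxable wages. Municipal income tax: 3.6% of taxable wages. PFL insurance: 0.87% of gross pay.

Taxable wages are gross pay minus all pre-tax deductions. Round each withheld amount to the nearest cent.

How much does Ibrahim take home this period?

HSA contribution: $56.34
SIMPLE IRA contribution: $4606.00 × 0.0765 = $352.36
Pre-tax total = $56.34 + $352.36 = $408.70
Taxable wages = $4606.00 − $408.70 = $4197.30
Municipal income tax: $4197.30 × 0.036 = $151.10
State income tax: $4197.30 × 0.079 = $331.59
PFL insurance: $4606.00 × 0.0087 = $40.07
OASDI: $4606.00 × 0.04 = $184.24
Total deductions = $56.34 + $352.36 + $151.10 + $331.59 + $40.07 + $184.24 = $1115.70
Net pay = $4606.00 − $1115.70 = $3490.30

$3490.30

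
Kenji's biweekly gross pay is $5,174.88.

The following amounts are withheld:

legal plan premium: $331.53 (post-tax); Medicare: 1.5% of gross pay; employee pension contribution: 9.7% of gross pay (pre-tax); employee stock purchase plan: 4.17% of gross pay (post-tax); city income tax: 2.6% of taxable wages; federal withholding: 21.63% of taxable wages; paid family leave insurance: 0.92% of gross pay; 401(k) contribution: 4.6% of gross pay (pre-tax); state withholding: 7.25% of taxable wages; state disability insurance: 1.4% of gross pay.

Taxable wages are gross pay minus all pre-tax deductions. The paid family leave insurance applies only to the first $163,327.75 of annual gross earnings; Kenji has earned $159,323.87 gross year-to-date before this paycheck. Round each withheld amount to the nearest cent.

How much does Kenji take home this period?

401(k) contribution: $5,174.88 × 0.046 = $238.04
Employee pension contribution: $5,174.88 × 0.097 = $501.96
Pre-tax total = $238.04 + $501.96 = $740.00
Taxable wages = $5,174.88 − $740.00 = $4,434.88
City income tax: $4,434.88 × 0.026 = $115.31
State withholding: $4,434.88 × 0.0725 = $321.53
Federal withholding: $4,434.88 × 0.2163 = $959.26
Paid family leave insurance: only $163,327.75 − $159,323.87 = $4,003.88 of this check is subject → $4,003.88 × 0.0092 = $36.84
Medicare: $5,174.88 × 0.015 = $77.62
State disability insurance: $5,174.88 × 0.014 = $72.45
Employee stock purchase plan: $5,174.88 × 0.0417 = $215.79
Legal plan premium: $331.53
Total deductions = $238.04 + $501.96 + $115.31 + $321.53 + $959.26 + $36.84 + $77.62 + $72.45 + $215.79 + $331.53 = $2,870.33
Net pay = $5,174.88 − $2,870.33 = $2,304.55

$2,304.55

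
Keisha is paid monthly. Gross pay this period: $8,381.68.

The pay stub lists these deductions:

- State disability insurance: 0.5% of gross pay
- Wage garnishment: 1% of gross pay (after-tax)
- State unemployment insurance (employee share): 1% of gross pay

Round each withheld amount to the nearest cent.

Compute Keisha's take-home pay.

$8,172.13

State unemployment insurance (employee share): $8,381.68 × 0.01 = $83.82
State disability insurance: $8,381.68 × 0.005 = $41.91
Wage garnishment: $8,381.68 × 0.01 = $83.82
Total deductions = $83.82 + $41.91 + $83.82 = $209.55
Net pay = $8,381.68 − $209.55 = $8,172.13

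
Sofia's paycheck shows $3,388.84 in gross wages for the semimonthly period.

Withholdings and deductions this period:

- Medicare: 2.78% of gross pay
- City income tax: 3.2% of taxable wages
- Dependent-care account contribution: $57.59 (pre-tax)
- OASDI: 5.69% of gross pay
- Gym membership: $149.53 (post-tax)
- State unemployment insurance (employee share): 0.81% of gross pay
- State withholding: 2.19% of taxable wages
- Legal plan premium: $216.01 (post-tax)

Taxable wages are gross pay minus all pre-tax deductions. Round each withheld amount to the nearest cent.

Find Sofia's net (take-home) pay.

$2,471.68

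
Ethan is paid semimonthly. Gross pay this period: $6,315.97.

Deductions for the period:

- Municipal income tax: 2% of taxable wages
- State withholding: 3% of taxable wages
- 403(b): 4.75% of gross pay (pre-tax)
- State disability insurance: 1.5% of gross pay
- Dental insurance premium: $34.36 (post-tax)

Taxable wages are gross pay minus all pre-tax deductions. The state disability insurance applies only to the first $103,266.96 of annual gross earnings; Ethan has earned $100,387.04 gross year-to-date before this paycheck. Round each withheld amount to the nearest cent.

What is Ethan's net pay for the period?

$5,637.60

403(b): $6,315.97 × 0.0475 = $300.01
Taxable wages = $6,315.97 − $300.01 = $6,015.96
Municipal income tax: $6,015.96 × 0.02 = $120.32
State withholding: $6,015.96 × 0.03 = $180.48
State disability insurance: only $103,266.96 − $100,387.04 = $2,879.92 of this check is subject → $2,879.92 × 0.015 = $43.20
Dental insurance premium: $34.36
Total deductions = $300.01 + $120.32 + $180.48 + $43.20 + $34.36 = $678.37
Net pay = $6,315.97 − $678.37 = $5,637.60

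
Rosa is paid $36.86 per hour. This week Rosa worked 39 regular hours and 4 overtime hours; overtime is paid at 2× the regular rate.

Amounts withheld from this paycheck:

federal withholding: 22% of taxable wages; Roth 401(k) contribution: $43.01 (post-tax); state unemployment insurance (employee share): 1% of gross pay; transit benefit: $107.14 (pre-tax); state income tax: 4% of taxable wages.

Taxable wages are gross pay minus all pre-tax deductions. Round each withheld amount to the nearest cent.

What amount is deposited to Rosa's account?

$1142.38

Regular pay: 39 × $36.86 = $1437.54
Overtime pay: 4 × $36.86 × 2 = $294.88
Gross pay = $1437.54 + $294.88 = $1732.42
Transit benefit: $107.14
Taxable wages = $1732.42 − $107.14 = $1625.28
Federal withholding: $1625.28 × 0.22 = $357.56
State income tax: $1625.28 × 0.04 = $65.01
State unemployment insurance (employee share): $1732.42 × 0.01 = $17.32
Roth 401(k) contribution: $43.01
Total deductions = $107.14 + $357.56 + $65.01 + $17.32 + $43.01 = $590.04
Net pay = $1732.42 − $590.04 = $1142.38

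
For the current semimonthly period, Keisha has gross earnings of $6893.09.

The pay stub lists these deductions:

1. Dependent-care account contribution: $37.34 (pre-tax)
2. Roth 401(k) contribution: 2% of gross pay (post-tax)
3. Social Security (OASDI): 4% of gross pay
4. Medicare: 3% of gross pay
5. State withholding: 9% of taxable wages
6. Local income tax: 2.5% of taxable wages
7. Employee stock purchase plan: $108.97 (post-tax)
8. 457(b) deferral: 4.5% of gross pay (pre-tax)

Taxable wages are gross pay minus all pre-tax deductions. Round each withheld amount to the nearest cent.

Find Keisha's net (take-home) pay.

$5063.48

457(b) deferral: $6893.09 × 0.045 = $310.19
Dependent-care account contribution: $37.34
Pre-tax total = $310.19 + $37.34 = $347.53
Taxable wages = $6893.09 − $347.53 = $6545.56
Local income tax: $6545.56 × 0.025 = $163.64
State withholding: $6545.56 × 0.09 = $589.10
Medicare: $6893.09 × 0.03 = $206.79
Social Security (OASDI): $6893.09 × 0.04 = $275.72
Employee stock purchase plan: $108.97
Roth 401(k) contribution: $6893.09 × 0.02 = $137.86
Total deductions = $310.19 + $37.34 + $163.64 + $589.10 + $206.79 + $275.72 + $108.97 + $137.86 = $1829.61
Net pay = $6893.09 − $1829.61 = $5063.48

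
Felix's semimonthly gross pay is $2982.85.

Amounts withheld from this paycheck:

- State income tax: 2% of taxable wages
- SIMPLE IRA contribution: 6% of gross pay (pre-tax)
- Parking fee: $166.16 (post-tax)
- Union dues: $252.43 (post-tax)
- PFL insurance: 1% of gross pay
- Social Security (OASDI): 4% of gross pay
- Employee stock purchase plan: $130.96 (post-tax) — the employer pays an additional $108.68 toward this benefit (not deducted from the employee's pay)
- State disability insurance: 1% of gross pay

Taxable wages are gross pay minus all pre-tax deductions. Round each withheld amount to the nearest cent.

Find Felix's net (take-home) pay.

SIMPLE IRA contribution: $2982.85 × 0.06 = $178.97
Taxable wages = $2982.85 − $178.97 = $2803.88
State income tax: $2803.88 × 0.02 = $56.08
Social Security (OASDI): $2982.85 × 0.04 = $119.31
State disability insurance: $2982.85 × 0.01 = $29.83
PFL insurance: $2982.85 × 0.01 = $29.83
Employee stock purchase plan: $130.96
Parking fee: $166.16
Union dues: $252.43
(Employer's $108.68 toward employee stock purchase plan is not withheld from the employee.)
Total deductions = $178.97 + $56.08 + $119.31 + $29.83 + $29.83 + $130.96 + $166.16 + $252.43 = $963.57
Net pay = $2982.85 − $963.57 = $2019.28

$2019.28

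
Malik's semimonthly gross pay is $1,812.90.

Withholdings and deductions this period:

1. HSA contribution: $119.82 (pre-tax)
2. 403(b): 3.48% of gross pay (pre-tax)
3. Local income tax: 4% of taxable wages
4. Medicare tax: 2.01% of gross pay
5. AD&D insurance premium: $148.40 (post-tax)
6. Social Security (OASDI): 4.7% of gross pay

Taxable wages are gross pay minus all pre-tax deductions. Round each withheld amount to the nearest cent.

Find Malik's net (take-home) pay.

$1,294.74

HSA contribution: $119.82
403(b): $1,812.90 × 0.0348 = $63.09
Pre-tax total = $119.82 + $63.09 = $182.91
Taxable wages = $1,812.90 − $182.91 = $1,629.99
Local income tax: $1,629.99 × 0.04 = $65.20
Social Security (OASDI): $1,812.90 × 0.047 = $85.21
Medicare tax: $1,812.90 × 0.0201 = $36.44
AD&D insurance premium: $148.40
Total deductions = $119.82 + $63.09 + $65.20 + $85.21 + $36.44 + $148.40 = $518.16
Net pay = $1,812.90 − $518.16 = $1,294.74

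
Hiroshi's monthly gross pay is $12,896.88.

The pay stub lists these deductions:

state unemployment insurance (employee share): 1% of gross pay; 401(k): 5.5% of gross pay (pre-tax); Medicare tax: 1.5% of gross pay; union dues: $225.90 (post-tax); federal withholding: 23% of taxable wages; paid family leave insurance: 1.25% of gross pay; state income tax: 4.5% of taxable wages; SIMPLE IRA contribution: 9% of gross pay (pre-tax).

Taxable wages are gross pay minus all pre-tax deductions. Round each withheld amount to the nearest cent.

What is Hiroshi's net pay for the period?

401(k): $12,896.88 × 0.055 = $709.33
SIMPLE IRA contribution: $12,896.88 × 0.09 = $1,160.72
Pre-tax total = $709.33 + $1,160.72 = $1,870.05
Taxable wages = $12,896.88 − $1,870.05 = $11,026.83
State income tax: $11,026.83 × 0.045 = $496.21
Federal withholding: $11,026.83 × 0.23 = $2,536.17
Medicare tax: $12,896.88 × 0.015 = $193.45
Paid family leave insurance: $12,896.88 × 0.0125 = $161.21
State unemployment insurance (employee share): $12,896.88 × 0.01 = $128.97
Union dues: $225.90
Total deductions = $709.33 + $1,160.72 + $496.21 + $2,536.17 + $193.45 + $161.21 + $128.97 + $225.90 = $5,611.96
Net pay = $12,896.88 − $5,611.96 = $7,284.92

$7,284.92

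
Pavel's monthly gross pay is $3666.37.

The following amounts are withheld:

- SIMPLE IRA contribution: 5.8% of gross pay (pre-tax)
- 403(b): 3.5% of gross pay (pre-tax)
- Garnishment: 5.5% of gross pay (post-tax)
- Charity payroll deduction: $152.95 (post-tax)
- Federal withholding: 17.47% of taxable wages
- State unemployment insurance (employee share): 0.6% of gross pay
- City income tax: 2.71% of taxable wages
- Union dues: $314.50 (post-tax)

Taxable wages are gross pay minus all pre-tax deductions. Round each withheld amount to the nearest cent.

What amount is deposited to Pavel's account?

$1963.23

SIMPLE IRA contribution: $3666.37 × 0.058 = $212.65
403(b): $3666.37 × 0.035 = $128.32
Pre-tax total = $212.65 + $128.32 = $340.97
Taxable wages = $3666.37 − $340.97 = $3325.40
Federal withholding: $3325.40 × 0.1747 = $580.95
City income tax: $3325.40 × 0.0271 = $90.12
State unemployment insurance (employee share): $3666.37 × 0.006 = $22.00
Garnishment: $3666.37 × 0.055 = $201.65
Charity payroll deduction: $152.95
Union dues: $314.50
Total deductions = $212.65 + $128.32 + $580.95 + $90.12 + $22.00 + $201.65 + $152.95 + $314.50 = $1703.14
Net pay = $3666.37 − $1703.14 = $1963.23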